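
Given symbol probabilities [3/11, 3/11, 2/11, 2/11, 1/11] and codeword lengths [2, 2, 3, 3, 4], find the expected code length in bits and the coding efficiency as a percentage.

Average length L = Σ p_i × l_i = 2.5455 bits
Entropy H = 2.2313 bits
Efficiency η = H/L × 100% = 87.66%


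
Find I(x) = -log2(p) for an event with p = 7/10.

Information content I(x) = -log₂(p(x))
I = -log₂(7/10) = -log₂(0.7000)
I = 0.5146 bits


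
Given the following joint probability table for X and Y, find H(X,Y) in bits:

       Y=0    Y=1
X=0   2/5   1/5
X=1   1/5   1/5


H(X,Y) = -Σ p(x,y) log₂ p(x,y)
  p(0,0)=2/5: -0.4000 × log₂(0.4000) = 0.5288
  p(0,1)=1/5: -0.2000 × log₂(0.2000) = 0.4644
  p(1,0)=1/5: -0.2000 × log₂(0.2000) = 0.4644
  p(1,1)=1/5: -0.2000 × log₂(0.2000) = 0.4644
H(X,Y) = 1.9219 bits


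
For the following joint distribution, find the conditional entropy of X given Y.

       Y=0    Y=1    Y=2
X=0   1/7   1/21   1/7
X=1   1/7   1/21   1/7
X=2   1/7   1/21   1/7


H(X|Y) = Σ_y p(y) H(X|Y=y)
  p(Y=0) = 3/7, H(X|Y=0) = 1.5850
  p(Y=1) = 1/7, H(X|Y=1) = 1.5850
  p(Y=2) = 3/7, H(X|Y=2) = 1.5850
H(X|Y) = 0.4286×1.5850 + 0.1429×1.5850 + 0.4286×1.5850 = 1.5850 bits


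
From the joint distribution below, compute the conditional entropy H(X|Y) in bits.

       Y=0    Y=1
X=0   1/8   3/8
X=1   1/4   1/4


H(X|Y) = Σ_y p(y) H(X|Y=y)
  p(Y=0) = 3/8, H(X|Y=0) = 0.9183
  p(Y=1) = 5/8, H(X|Y=1) = 0.9710
H(X|Y) = 0.3750×0.9183 + 0.6250×0.9710 = 0.9512 bits


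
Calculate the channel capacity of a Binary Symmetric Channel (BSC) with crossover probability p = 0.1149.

For BSC with error probability p:
C = 1 - H(p) where H(p) is binary entropy
H(0.1149) = -0.1149 × log₂(0.1149) - 0.8851 × log₂(0.8851)
H(p) = 0.5145
C = 1 - 0.5145 = 0.4855 bits/use


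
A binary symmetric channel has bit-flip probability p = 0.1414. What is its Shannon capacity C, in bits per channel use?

For BSC with error probability p:
C = 1 - H(p) where H(p) is binary entropy
H(0.1414) = -0.1414 × log₂(0.1414) - 0.8586 × log₂(0.8586)
H(p) = 0.5879
C = 1 - 0.5879 = 0.4121 bits/use


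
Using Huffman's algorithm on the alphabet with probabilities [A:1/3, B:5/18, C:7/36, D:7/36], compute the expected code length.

Huffman tree construction:
Combine smallest probabilities repeatedly
Resulting codes:
  A: 11 (length 2)
  B: 10 (length 2)
  C: 00 (length 2)
  D: 01 (length 2)
Average length = Σ p(s) × length(s) = 2.0000 bits


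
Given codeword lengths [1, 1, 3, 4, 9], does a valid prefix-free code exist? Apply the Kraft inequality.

Kraft inequality: Σ 2^(-l_i) ≤ 1 for prefix-free code
Calculating: 2^(-1) + 2^(-1) + 2^(-3) + 2^(-4) + 2^(-9)
= 0.5 + 0.5 + 0.125 + 0.0625 + 0.001953125
= 1.1895
Since 1.1895 > 1, prefix-free code does not exist


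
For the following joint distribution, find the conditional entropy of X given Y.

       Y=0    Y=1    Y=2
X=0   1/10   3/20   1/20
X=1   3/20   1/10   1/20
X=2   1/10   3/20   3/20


H(X|Y) = Σ_y p(y) H(X|Y=y)
  p(Y=0) = 7/20, H(X|Y=0) = 1.5567
  p(Y=1) = 2/5, H(X|Y=1) = 1.5613
  p(Y=2) = 1/4, H(X|Y=2) = 1.3710
H(X|Y) = 0.3500×1.5567 + 0.4000×1.5613 + 0.2500×1.3710 = 1.5121 bits


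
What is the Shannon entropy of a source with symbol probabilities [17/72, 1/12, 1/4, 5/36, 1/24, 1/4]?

H(X) = -Σ p(x) log₂ p(x)
  -17/72 × log₂(17/72) = 0.4917
  -1/12 × log₂(1/12) = 0.2987
  -1/4 × log₂(1/4) = 0.5000
  -5/36 × log₂(5/36) = 0.3956
  -1/24 × log₂(1/24) = 0.1910
  -1/4 × log₂(1/4) = 0.5000
H(X) = 2.3770 bits


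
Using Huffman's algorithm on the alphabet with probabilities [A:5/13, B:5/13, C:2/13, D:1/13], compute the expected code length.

Huffman tree construction:
Combine smallest probabilities repeatedly
Resulting codes:
  A: 11 (length 2)
  B: 0 (length 1)
  C: 101 (length 3)
  D: 100 (length 3)
Average length = Σ p(s) × length(s) = 1.8462 bits


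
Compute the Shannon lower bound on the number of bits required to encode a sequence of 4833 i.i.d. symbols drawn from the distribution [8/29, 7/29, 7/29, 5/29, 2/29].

Entropy H = 2.2058 bits/symbol
Minimum bits = H × n = 2.2058 × 4833
= 10660.74 bits


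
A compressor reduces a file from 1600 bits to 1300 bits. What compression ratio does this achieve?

Compression ratio = Original / Compressed
= 1600 / 1300 = 1.23:1


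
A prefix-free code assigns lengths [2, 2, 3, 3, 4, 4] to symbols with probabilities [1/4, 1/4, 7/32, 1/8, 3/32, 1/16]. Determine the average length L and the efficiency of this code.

Average length L = Σ p_i × l_i = 2.6562 bits
Entropy H = 2.4248 bits
Efficiency η = H/L × 100% = 91.29%


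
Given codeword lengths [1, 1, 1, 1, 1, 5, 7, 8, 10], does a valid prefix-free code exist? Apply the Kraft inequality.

Kraft inequality: Σ 2^(-l_i) ≤ 1 for prefix-free code
Calculating: 2^(-1) + 2^(-1) + 2^(-1) + 2^(-1) + 2^(-1) + 2^(-5) + 2^(-7) + 2^(-8) + 2^(-10)
= 0.5 + 0.5 + 0.5 + 0.5 + 0.5 + 0.03125 + 0.0078125 + 0.00390625 + 0.0009765625
= 2.5439
Since 2.5439 > 1, prefix-free code does not exist


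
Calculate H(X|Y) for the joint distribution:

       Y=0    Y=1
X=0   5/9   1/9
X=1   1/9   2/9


H(X|Y) = Σ_y p(y) H(X|Y=y)
  p(Y=0) = 2/3, H(X|Y=0) = 0.6500
  p(Y=1) = 1/3, H(X|Y=1) = 0.9183
H(X|Y) = 0.6667×0.6500 + 0.3333×0.9183 = 0.7394 bits


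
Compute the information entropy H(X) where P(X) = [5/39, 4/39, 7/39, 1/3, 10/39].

H(X) = -Σ p(x) log₂ p(x)
  -5/39 × log₂(5/39) = 0.3799
  -4/39 × log₂(4/39) = 0.3370
  -7/39 × log₂(7/39) = 0.4448
  -1/3 × log₂(1/3) = 0.5283
  -10/39 × log₂(10/39) = 0.5035
H(X) = 2.1935 bits


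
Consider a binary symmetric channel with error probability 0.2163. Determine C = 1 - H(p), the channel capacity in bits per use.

For BSC with error probability p:
C = 1 - H(p) where H(p) is binary entropy
H(0.2163) = -0.2163 × log₂(0.2163) - 0.7837 × log₂(0.7837)
H(p) = 0.7534
C = 1 - 0.7534 = 0.2466 bits/use


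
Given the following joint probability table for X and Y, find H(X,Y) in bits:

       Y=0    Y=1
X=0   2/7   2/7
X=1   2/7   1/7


H(X,Y) = -Σ p(x,y) log₂ p(x,y)
  p(0,0)=2/7: -0.2857 × log₂(0.2857) = 0.5164
  p(0,1)=2/7: -0.2857 × log₂(0.2857) = 0.5164
  p(1,0)=2/7: -0.2857 × log₂(0.2857) = 0.5164
  p(1,1)=1/7: -0.1429 × log₂(0.1429) = 0.4011
H(X,Y) = 1.9502 bits


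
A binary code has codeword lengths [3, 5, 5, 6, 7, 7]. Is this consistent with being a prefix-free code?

Kraft inequality: Σ 2^(-l_i) ≤ 1 for prefix-free code
Calculating: 2^(-3) + 2^(-5) + 2^(-5) + 2^(-6) + 2^(-7) + 2^(-7)
= 0.125 + 0.03125 + 0.03125 + 0.015625 + 0.0078125 + 0.0078125
= 0.2188
Since 0.2188 ≤ 1, prefix-free code exists


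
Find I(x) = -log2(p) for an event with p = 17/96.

Information content I(x) = -log₂(p(x))
I = -log₂(17/96) = -log₂(0.1771)
I = 2.4975 bits


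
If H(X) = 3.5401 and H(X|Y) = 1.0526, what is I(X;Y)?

I(X;Y) = H(X) - H(X|Y)
I(X;Y) = 3.5401 - 1.0526 = 2.4875 bits


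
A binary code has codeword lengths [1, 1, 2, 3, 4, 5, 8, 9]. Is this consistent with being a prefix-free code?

Kraft inequality: Σ 2^(-l_i) ≤ 1 for prefix-free code
Calculating: 2^(-1) + 2^(-1) + 2^(-2) + 2^(-3) + 2^(-4) + 2^(-5) + 2^(-8) + 2^(-9)
= 0.5 + 0.5 + 0.25 + 0.125 + 0.0625 + 0.03125 + 0.00390625 + 0.001953125
= 1.4746
Since 1.4746 > 1, prefix-free code does not exist


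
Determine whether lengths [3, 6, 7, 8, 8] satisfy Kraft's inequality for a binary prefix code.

Kraft inequality: Σ 2^(-l_i) ≤ 1 for prefix-free code
Calculating: 2^(-3) + 2^(-6) + 2^(-7) + 2^(-8) + 2^(-8)
= 0.125 + 0.015625 + 0.0078125 + 0.00390625 + 0.00390625
= 0.1562
Since 0.1562 ≤ 1, prefix-free code exists


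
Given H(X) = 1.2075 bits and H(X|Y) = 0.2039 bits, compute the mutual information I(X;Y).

I(X;Y) = H(X) - H(X|Y)
I(X;Y) = 1.2075 - 0.2039 = 1.0036 bits


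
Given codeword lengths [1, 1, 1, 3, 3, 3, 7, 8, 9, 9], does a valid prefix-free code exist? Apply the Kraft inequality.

Kraft inequality: Σ 2^(-l_i) ≤ 1 for prefix-free code
Calculating: 2^(-1) + 2^(-1) + 2^(-1) + 2^(-3) + 2^(-3) + 2^(-3) + 2^(-7) + 2^(-8) + 2^(-9) + 2^(-9)
= 0.5 + 0.5 + 0.5 + 0.125 + 0.125 + 0.125 + 0.0078125 + 0.00390625 + 0.001953125 + 0.001953125
= 1.8906
Since 1.8906 > 1, prefix-free code does not exist


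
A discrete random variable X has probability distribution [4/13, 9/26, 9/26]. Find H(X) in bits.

H(X) = -Σ p(x) log₂ p(x)
  -4/13 × log₂(4/13) = 0.5232
  -9/26 × log₂(9/26) = 0.5298
  -9/26 × log₂(9/26) = 0.5298
H(X) = 1.5828 bits


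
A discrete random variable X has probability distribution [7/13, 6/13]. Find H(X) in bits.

H(X) = -Σ p(x) log₂ p(x)
  -7/13 × log₂(7/13) = 0.4809
  -6/13 × log₂(6/13) = 0.5148
H(X) = 0.9957 bits


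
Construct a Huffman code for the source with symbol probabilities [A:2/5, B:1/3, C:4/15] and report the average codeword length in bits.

Huffman tree construction:
Combine smallest probabilities repeatedly
Resulting codes:
  A: 0 (length 1)
  B: 11 (length 2)
  C: 10 (length 2)
Average length = Σ p(s) × length(s) = 1.6000 bits


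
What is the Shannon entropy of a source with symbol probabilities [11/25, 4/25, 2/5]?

H(X) = -Σ p(x) log₂ p(x)
  -11/25 × log₂(11/25) = 0.5211
  -4/25 × log₂(4/25) = 0.4230
  -2/5 × log₂(2/5) = 0.5288
H(X) = 1.4729 bits


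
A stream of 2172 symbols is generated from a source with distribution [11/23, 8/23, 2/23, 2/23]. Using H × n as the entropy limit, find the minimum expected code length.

Entropy H = 1.6517 bits/symbol
Minimum bits = H × n = 1.6517 × 2172
= 3587.41 bits


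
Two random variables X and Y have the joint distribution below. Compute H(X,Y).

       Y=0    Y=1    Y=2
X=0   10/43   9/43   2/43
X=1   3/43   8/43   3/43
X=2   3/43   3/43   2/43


H(X,Y) = -Σ p(x,y) log₂ p(x,y)
  p(0,0)=10/43: -0.2326 × log₂(0.2326) = 0.4894
  p(0,1)=9/43: -0.2093 × log₂(0.2093) = 0.4723
  p(0,2)=2/43: -0.0465 × log₂(0.0465) = 0.2059
  p(1,0)=3/43: -0.0698 × log₂(0.0698) = 0.2680
  p(1,1)=8/43: -0.1860 × log₂(0.1860) = 0.4514
  p(1,2)=3/43: -0.0698 × log₂(0.0698) = 0.2680
  p(2,0)=3/43: -0.0698 × log₂(0.0698) = 0.2680
  p(2,1)=3/43: -0.0698 × log₂(0.0698) = 0.2680
  p(2,2)=2/43: -0.0465 × log₂(0.0465) = 0.2059
H(X,Y) = 2.8968 bits


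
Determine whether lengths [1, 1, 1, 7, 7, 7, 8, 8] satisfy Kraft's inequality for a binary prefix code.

Kraft inequality: Σ 2^(-l_i) ≤ 1 for prefix-free code
Calculating: 2^(-1) + 2^(-1) + 2^(-1) + 2^(-7) + 2^(-7) + 2^(-7) + 2^(-8) + 2^(-8)
= 0.5 + 0.5 + 0.5 + 0.0078125 + 0.0078125 + 0.0078125 + 0.00390625 + 0.00390625
= 1.5312
Since 1.5312 > 1, prefix-free code does not exist


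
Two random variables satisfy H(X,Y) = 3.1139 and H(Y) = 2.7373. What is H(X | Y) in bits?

Chain rule: H(X,Y) = H(X|Y) + H(Y)
H(X|Y) = H(X,Y) - H(Y) = 3.1139 - 2.7373 = 0.3766 bits


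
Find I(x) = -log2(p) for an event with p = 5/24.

Information content I(x) = -log₂(p(x))
I = -log₂(5/24) = -log₂(0.2083)
I = 2.2630 bits


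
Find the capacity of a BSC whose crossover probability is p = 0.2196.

For BSC with error probability p:
C = 1 - H(p) where H(p) is binary entropy
H(0.2196) = -0.2196 × log₂(0.2196) - 0.7804 × log₂(0.7804)
H(p) = 0.7594
C = 1 - 0.7594 = 0.2406 bits/use


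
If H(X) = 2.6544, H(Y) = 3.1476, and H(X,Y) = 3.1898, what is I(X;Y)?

I(X;Y) = H(X) + H(Y) - H(X,Y)
I(X;Y) = 2.6544 + 3.1476 - 3.1898 = 2.6122 bits


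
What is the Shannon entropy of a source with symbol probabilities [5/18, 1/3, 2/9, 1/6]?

H(X) = -Σ p(x) log₂ p(x)
  -5/18 × log₂(5/18) = 0.5133
  -1/3 × log₂(1/3) = 0.5283
  -2/9 × log₂(2/9) = 0.4822
  -1/6 × log₂(1/6) = 0.4308
H(X) = 1.9547 bits


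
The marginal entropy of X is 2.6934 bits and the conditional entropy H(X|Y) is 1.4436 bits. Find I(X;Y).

I(X;Y) = H(X) - H(X|Y)
I(X;Y) = 2.6934 - 1.4436 = 1.2498 bits


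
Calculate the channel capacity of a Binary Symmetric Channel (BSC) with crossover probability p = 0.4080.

For BSC with error probability p:
C = 1 - H(p) where H(p) is binary entropy
H(0.4080) = -0.4080 × log₂(0.4080) - 0.5920 × log₂(0.5920)
H(p) = 0.9754
C = 1 - 0.9754 = 0.0246 bits/use


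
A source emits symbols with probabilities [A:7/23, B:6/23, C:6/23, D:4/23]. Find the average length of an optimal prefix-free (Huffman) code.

Huffman tree construction:
Combine smallest probabilities repeatedly
Resulting codes:
  A: 11 (length 2)
  B: 01 (length 2)
  C: 10 (length 2)
  D: 00 (length 2)
Average length = Σ p(s) × length(s) = 2.0000 bits


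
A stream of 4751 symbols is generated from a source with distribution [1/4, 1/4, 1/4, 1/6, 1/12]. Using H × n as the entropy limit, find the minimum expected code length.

Entropy H = 2.2296 bits/symbol
Minimum bits = H × n = 2.2296 × 4751
= 10592.71 bits


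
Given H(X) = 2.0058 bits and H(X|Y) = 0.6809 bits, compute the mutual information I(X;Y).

I(X;Y) = H(X) - H(X|Y)
I(X;Y) = 2.0058 - 0.6809 = 1.3249 bits


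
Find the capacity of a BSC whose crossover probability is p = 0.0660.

For BSC with error probability p:
C = 1 - H(p) where H(p) is binary entropy
H(0.0660) = -0.0660 × log₂(0.0660) - 0.9340 × log₂(0.9340)
H(p) = 0.3508
C = 1 - 0.3508 = 0.6492 bits/use


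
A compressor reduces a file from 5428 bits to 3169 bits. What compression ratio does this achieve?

Compression ratio = Original / Compressed
= 5428 / 3169 = 1.71:1


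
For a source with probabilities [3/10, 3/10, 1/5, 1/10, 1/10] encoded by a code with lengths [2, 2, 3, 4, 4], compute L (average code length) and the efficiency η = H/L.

Average length L = Σ p_i × l_i = 2.6000 bits
Entropy H = 2.1710 bits
Efficiency η = H/L × 100% = 83.50%


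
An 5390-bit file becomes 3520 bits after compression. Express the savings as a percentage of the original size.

Space savings = (1 - Compressed/Original) × 100%
= (1 - 3520/5390) × 100%
= 34.69%


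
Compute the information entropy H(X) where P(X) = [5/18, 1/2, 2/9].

H(X) = -Σ p(x) log₂ p(x)
  -5/18 × log₂(5/18) = 0.5133
  -1/2 × log₂(1/2) = 0.5000
  -2/9 × log₂(2/9) = 0.4822
H(X) = 1.4955 bits


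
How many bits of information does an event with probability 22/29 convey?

Information content I(x) = -log₂(p(x))
I = -log₂(22/29) = -log₂(0.7586)
I = 0.3985 bits


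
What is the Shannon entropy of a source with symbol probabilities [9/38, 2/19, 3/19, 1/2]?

H(X) = -Σ p(x) log₂ p(x)
  -9/38 × log₂(9/38) = 0.4922
  -2/19 × log₂(2/19) = 0.3419
  -3/19 × log₂(3/19) = 0.4205
  -1/2 × log₂(1/2) = 0.5000
H(X) = 1.7545 bits


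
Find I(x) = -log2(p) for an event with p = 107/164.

Information content I(x) = -log₂(p(x))
I = -log₂(107/164) = -log₂(0.6524)
I = 0.6161 bits


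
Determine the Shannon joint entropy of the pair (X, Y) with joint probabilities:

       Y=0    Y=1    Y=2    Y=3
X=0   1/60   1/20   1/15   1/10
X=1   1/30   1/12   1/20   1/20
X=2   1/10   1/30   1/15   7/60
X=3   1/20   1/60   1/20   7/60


H(X,Y) = -Σ p(x,y) log₂ p(x,y)
  p(0,0)=1/60: -0.0167 × log₂(0.0167) = 0.0984
  p(0,1)=1/20: -0.0500 × log₂(0.0500) = 0.2161
  p(0,2)=1/15: -0.0667 × log₂(0.0667) = 0.2605
  p(0,3)=1/10: -0.1000 × log₂(0.1000) = 0.3322
  p(1,0)=1/30: -0.0333 × log₂(0.0333) = 0.1636
  p(1,1)=1/12: -0.0833 × log₂(0.0833) = 0.2987
  p(1,2)=1/20: -0.0500 × log₂(0.0500) = 0.2161
  p(1,3)=1/20: -0.0500 × log₂(0.0500) = 0.2161
  p(2,0)=1/10: -0.1000 × log₂(0.1000) = 0.3322
  p(2,1)=1/30: -0.0333 × log₂(0.0333) = 0.1636
  p(2,2)=1/15: -0.0667 × log₂(0.0667) = 0.2605
  p(2,3)=7/60: -0.1167 × log₂(0.1167) = 0.3616
  p(3,0)=1/20: -0.0500 × log₂(0.0500) = 0.2161
  p(3,1)=1/60: -0.0167 × log₂(0.0167) = 0.0984
  p(3,2)=1/20: -0.0500 × log₂(0.0500) = 0.2161
  p(3,3)=7/60: -0.1167 × log₂(0.1167) = 0.3616
H(X,Y) = 3.8118 bits


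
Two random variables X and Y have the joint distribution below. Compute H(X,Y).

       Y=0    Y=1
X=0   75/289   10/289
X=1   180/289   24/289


H(X,Y) = -Σ p(x,y) log₂ p(x,y)
  p(0,0)=75/289: -0.2595 × log₂(0.2595) = 0.5050
  p(0,1)=10/289: -0.0346 × log₂(0.0346) = 0.1679
  p(1,0)=180/289: -0.6228 × log₂(0.6228) = 0.4254
  p(1,1)=24/289: -0.0830 × log₂(0.0830) = 0.2981
H(X,Y) = 1.3965 bits


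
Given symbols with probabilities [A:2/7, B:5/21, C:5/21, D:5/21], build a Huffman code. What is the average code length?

Huffman tree construction:
Combine smallest probabilities repeatedly
Resulting codes:
  A: 11 (length 2)
  B: 00 (length 2)
  C: 01 (length 2)
  D: 10 (length 2)
Average length = Σ p(s) × length(s) = 2.0000 bits


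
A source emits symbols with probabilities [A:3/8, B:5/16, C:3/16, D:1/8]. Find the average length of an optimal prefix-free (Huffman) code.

Huffman tree construction:
Combine smallest probabilities repeatedly
Resulting codes:
  A: 0 (length 1)
  B: 10 (length 2)
  C: 111 (length 3)
  D: 110 (length 3)
Average length = Σ p(s) × length(s) = 1.9375 bits


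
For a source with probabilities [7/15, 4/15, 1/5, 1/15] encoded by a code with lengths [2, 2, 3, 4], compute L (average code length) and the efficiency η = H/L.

Average length L = Σ p_i × l_i = 2.3333 bits
Entropy H = 1.7465 bits
Efficiency η = H/L × 100% = 74.85%


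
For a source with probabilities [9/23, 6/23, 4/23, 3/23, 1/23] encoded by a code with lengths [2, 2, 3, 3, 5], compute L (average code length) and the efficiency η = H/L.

Average length L = Σ p_i × l_i = 2.4348 bits
Entropy H = 2.0543 bits
Efficiency η = H/L × 100% = 84.37%


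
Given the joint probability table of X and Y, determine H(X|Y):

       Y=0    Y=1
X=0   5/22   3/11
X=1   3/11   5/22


H(X|Y) = Σ_y p(y) H(X|Y=y)
  p(Y=0) = 1/2, H(X|Y=0) = 0.9940
  p(Y=1) = 1/2, H(X|Y=1) = 0.9940
H(X|Y) = 0.5000×0.9940 + 0.5000×0.9940 = 0.9940 bits


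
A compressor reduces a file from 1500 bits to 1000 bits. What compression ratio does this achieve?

Compression ratio = Original / Compressed
= 1500 / 1000 = 1.50:1


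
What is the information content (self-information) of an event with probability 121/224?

Information content I(x) = -log₂(p(x))
I = -log₂(121/224) = -log₂(0.5402)
I = 0.8885 bits


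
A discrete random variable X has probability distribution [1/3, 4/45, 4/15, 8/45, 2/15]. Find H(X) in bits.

H(X) = -Σ p(x) log₂ p(x)
  -1/3 × log₂(1/3) = 0.5283
  -4/45 × log₂(4/45) = 0.3104
  -4/15 × log₂(4/15) = 0.5085
  -8/45 × log₂(8/45) = 0.4430
  -2/15 × log₂(2/15) = 0.3876
H(X) = 2.1778 bits


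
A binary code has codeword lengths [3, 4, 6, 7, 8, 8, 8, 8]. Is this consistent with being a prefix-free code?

Kraft inequality: Σ 2^(-l_i) ≤ 1 for prefix-free code
Calculating: 2^(-3) + 2^(-4) + 2^(-6) + 2^(-7) + 2^(-8) + 2^(-8) + 2^(-8) + 2^(-8)
= 0.125 + 0.0625 + 0.015625 + 0.0078125 + 0.00390625 + 0.00390625 + 0.00390625 + 0.00390625
= 0.2266
Since 0.2266 ≤ 1, prefix-free code exists


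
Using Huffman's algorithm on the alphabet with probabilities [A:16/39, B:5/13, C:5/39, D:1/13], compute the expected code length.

Huffman tree construction:
Combine smallest probabilities repeatedly
Resulting codes:
  A: 0 (length 1)
  B: 11 (length 2)
  C: 101 (length 3)
  D: 100 (length 3)
Average length = Σ p(s) × length(s) = 1.7949 bits


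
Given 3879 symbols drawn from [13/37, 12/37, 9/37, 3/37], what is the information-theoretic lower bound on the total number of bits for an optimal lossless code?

Entropy H = 1.8470 bits/symbol
Minimum bits = H × n = 1.8470 × 3879
= 7164.65 bits


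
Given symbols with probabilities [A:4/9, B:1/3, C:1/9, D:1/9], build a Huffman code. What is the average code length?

Huffman tree construction:
Combine smallest probabilities repeatedly
Resulting codes:
  A: 0 (length 1)
  B: 11 (length 2)
  C: 100 (length 3)
  D: 101 (length 3)
Average length = Σ p(s) × length(s) = 1.7778 bits


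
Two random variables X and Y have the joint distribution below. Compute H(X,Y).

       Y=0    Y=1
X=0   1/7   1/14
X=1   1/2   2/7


H(X,Y) = -Σ p(x,y) log₂ p(x,y)
  p(0,0)=1/7: -0.1429 × log₂(0.1429) = 0.4011
  p(0,1)=1/14: -0.0714 × log₂(0.0714) = 0.2720
  p(1,0)=1/2: -0.5000 × log₂(0.5000) = 0.5000
  p(1,1)=2/7: -0.2857 × log₂(0.2857) = 0.5164
H(X,Y) = 1.6894 bits


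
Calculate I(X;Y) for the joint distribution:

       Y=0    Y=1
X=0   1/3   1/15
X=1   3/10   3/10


H(X) = 0.9710, H(Y) = 0.9481, H(X,Y) = 1.8310
I(X;Y) = H(X) + H(Y) - H(X,Y) = 0.0881 bits


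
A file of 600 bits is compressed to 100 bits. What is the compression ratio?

Compression ratio = Original / Compressed
= 600 / 100 = 6.00:1


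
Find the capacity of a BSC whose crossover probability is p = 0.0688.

For BSC with error probability p:
C = 1 - H(p) where H(p) is binary entropy
H(0.0688) = -0.0688 × log₂(0.0688) - 0.9312 × log₂(0.9312)
H(p) = 0.3614
C = 1 - 0.3614 = 0.6386 bits/use


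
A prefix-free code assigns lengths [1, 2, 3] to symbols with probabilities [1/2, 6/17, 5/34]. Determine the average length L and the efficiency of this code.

Average length L = Σ p_i × l_i = 1.6471 bits
Entropy H = 1.4370 bits
Efficiency η = H/L × 100% = 87.25%


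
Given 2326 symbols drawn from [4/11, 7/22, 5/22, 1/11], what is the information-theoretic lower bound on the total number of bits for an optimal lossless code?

Entropy H = 1.8567 bits/symbol
Minimum bits = H × n = 1.8567 × 2326
= 4318.58 bits


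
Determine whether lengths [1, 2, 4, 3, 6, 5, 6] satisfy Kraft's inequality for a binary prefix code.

Kraft inequality: Σ 2^(-l_i) ≤ 1 for prefix-free code
Calculating: 2^(-1) + 2^(-2) + 2^(-4) + 2^(-3) + 2^(-6) + 2^(-5) + 2^(-6)
= 0.5 + 0.25 + 0.0625 + 0.125 + 0.015625 + 0.03125 + 0.015625
= 1.0000
Since 1.0000 ≤ 1, prefix-free code exists


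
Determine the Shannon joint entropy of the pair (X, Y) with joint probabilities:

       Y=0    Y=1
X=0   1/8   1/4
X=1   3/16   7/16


H(X,Y) = -Σ p(x,y) log₂ p(x,y)
  p(0,0)=1/8: -0.1250 × log₂(0.1250) = 0.3750
  p(0,1)=1/4: -0.2500 × log₂(0.2500) = 0.5000
  p(1,0)=3/16: -0.1875 × log₂(0.1875) = 0.4528
  p(1,1)=7/16: -0.4375 × log₂(0.4375) = 0.5218
H(X,Y) = 1.8496 bits


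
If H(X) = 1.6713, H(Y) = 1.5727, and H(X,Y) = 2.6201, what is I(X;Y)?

I(X;Y) = H(X) + H(Y) - H(X,Y)
I(X;Y) = 1.6713 + 1.5727 - 2.6201 = 0.6239 bits


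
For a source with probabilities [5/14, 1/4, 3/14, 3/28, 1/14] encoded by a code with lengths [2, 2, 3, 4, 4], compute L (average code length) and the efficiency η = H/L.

Average length L = Σ p_i × l_i = 2.5714 bits
Entropy H = 2.1239 bits
Efficiency η = H/L × 100% = 82.60%


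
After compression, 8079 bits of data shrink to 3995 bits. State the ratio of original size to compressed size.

Compression ratio = Original / Compressed
= 8079 / 3995 = 2.02:1


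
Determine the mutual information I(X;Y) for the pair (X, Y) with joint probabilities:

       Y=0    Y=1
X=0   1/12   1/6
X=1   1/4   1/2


H(X) = 0.8113, H(Y) = 0.9183, H(X,Y) = 1.7296
I(X;Y) = H(X) + H(Y) - H(X,Y) = 0.0000 bits


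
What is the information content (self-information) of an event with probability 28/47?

Information content I(x) = -log₂(p(x))
I = -log₂(28/47) = -log₂(0.5957)
I = 0.7472 bits


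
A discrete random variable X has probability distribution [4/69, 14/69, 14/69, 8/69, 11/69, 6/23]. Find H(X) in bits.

H(X) = -Σ p(x) log₂ p(x)
  -4/69 × log₂(4/69) = 0.2382
  -14/69 × log₂(14/69) = 0.4669
  -14/69 × log₂(14/69) = 0.4669
  -8/69 × log₂(8/69) = 0.3604
  -11/69 × log₂(11/69) = 0.4223
  -6/23 × log₂(6/23) = 0.5057
H(X) = 2.4604 bits


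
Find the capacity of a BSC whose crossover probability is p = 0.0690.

For BSC with error probability p:
C = 1 - H(p) where H(p) is binary entropy
H(0.0690) = -0.0690 × log₂(0.0690) - 0.9310 × log₂(0.9310)
H(p) = 0.3622
C = 1 - 0.3622 = 0.6378 bits/use


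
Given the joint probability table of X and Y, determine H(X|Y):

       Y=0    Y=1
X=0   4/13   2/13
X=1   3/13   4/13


H(X|Y) = Σ_y p(y) H(X|Y=y)
  p(Y=0) = 7/13, H(X|Y=0) = 0.9852
  p(Y=1) = 6/13, H(X|Y=1) = 0.9183
H(X|Y) = 0.5385×0.9852 + 0.4615×0.9183 = 0.9543 bits


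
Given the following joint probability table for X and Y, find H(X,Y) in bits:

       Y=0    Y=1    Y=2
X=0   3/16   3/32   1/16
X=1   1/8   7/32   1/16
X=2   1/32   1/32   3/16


H(X,Y) = -Σ p(x,y) log₂ p(x,y)
  p(0,0)=3/16: -0.1875 × log₂(0.1875) = 0.4528
  p(0,1)=3/32: -0.0938 × log₂(0.0938) = 0.3202
  p(0,2)=1/16: -0.0625 × log₂(0.0625) = 0.2500
  p(1,0)=1/8: -0.1250 × log₂(0.1250) = 0.3750
  p(1,1)=7/32: -0.2188 × log₂(0.2188) = 0.4796
  p(1,2)=1/16: -0.0625 × log₂(0.0625) = 0.2500
  p(2,0)=1/32: -0.0312 × log₂(0.0312) = 0.1562
  p(2,1)=1/32: -0.0312 × log₂(0.0312) = 0.1562
  p(2,2)=3/16: -0.1875 × log₂(0.1875) = 0.4528
H(X,Y) = 2.8929 bits


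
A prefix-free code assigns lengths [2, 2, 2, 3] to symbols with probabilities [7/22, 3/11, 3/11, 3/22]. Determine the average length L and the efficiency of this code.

Average length L = Σ p_i × l_i = 2.1364 bits
Entropy H = 1.9401 bits
Efficiency η = H/L × 100% = 90.81%


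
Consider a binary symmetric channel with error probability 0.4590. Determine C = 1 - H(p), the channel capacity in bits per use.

For BSC with error probability p:
C = 1 - H(p) where H(p) is binary entropy
H(0.4590) = -0.4590 × log₂(0.4590) - 0.5410 × log₂(0.5410)
H(p) = 0.9951
C = 1 - 0.9951 = 0.0049 bits/use


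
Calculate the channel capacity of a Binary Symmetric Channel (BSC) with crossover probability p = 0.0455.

For BSC with error probability p:
C = 1 - H(p) where H(p) is binary entropy
H(0.0455) = -0.0455 × log₂(0.0455) - 0.9545 × log₂(0.9545)
H(p) = 0.2670
C = 1 - 0.2670 = 0.7330 bits/use


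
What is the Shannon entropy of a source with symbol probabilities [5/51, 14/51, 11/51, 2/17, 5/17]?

H(X) = -Σ p(x) log₂ p(x)
  -5/51 × log₂(5/51) = 0.3285
  -14/51 × log₂(14/51) = 0.5120
  -11/51 × log₂(11/51) = 0.4773
  -2/17 × log₂(2/17) = 0.3632
  -5/17 × log₂(5/17) = 0.5193
H(X) = 2.2003 bits


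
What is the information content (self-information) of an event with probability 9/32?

Information content I(x) = -log₂(p(x))
I = -log₂(9/32) = -log₂(0.2812)
I = 1.8301 bits


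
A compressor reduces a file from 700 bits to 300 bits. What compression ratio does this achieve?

Compression ratio = Original / Compressed
= 700 / 300 = 2.33:1


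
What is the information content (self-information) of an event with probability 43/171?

Information content I(x) = -log₂(p(x))
I = -log₂(43/171) = -log₂(0.2515)
I = 1.9916 bits


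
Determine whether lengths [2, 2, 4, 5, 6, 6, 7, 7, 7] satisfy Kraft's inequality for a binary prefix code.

Kraft inequality: Σ 2^(-l_i) ≤ 1 for prefix-free code
Calculating: 2^(-2) + 2^(-2) + 2^(-4) + 2^(-5) + 2^(-6) + 2^(-6) + 2^(-7) + 2^(-7) + 2^(-7)
= 0.25 + 0.25 + 0.0625 + 0.03125 + 0.015625 + 0.015625 + 0.0078125 + 0.0078125 + 0.0078125
= 0.6484
Since 0.6484 ≤ 1, prefix-free code exists


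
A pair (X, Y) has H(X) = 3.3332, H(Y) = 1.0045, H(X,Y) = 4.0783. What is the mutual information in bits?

I(X;Y) = H(X) + H(Y) - H(X,Y)
I(X;Y) = 3.3332 + 1.0045 - 4.0783 = 0.2594 bits


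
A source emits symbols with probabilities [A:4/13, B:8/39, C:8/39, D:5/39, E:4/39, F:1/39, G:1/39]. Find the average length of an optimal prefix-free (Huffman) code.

Huffman tree construction:
Combine smallest probabilities repeatedly
Resulting codes:
  A: 11 (length 2)
  B: 00 (length 2)
  C: 01 (length 2)
  D: 100 (length 3)
  E: 1011 (length 4)
  F: 10100 (length 5)
  G: 10101 (length 5)
Average length = Σ p(s) × length(s) = 2.4872 bits


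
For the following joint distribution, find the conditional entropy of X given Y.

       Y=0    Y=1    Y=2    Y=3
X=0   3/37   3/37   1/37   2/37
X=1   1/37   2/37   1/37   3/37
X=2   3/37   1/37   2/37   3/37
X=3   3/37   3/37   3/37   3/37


H(X|Y) = Σ_y p(y) H(X|Y=y)
  p(Y=0) = 10/37, H(X|Y=0) = 1.8955
  p(Y=1) = 9/37, H(X|Y=1) = 1.8911
  p(Y=2) = 7/37, H(X|Y=2) = 1.8424
  p(Y=3) = 11/37, H(X|Y=3) = 1.9808
H(X|Y) = 0.2703×1.8955 + 0.2432×1.8911 + 0.1892×1.8424 + 0.2973×1.9808 = 1.9097 bits


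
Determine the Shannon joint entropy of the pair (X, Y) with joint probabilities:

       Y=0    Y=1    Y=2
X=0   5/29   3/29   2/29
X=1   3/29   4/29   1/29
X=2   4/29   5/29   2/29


H(X,Y) = -Σ p(x,y) log₂ p(x,y)
  p(0,0)=5/29: -0.1724 × log₂(0.1724) = 0.4373
  p(0,1)=3/29: -0.1034 × log₂(0.1034) = 0.3386
  p(0,2)=2/29: -0.0690 × log₂(0.0690) = 0.2661
  p(1,0)=3/29: -0.1034 × log₂(0.1034) = 0.3386
  p(1,1)=4/29: -0.1379 × log₂(0.1379) = 0.3942
  p(1,2)=1/29: -0.0345 × log₂(0.0345) = 0.1675
  p(2,0)=4/29: -0.1379 × log₂(0.1379) = 0.3942
  p(2,1)=5/29: -0.1724 × log₂(0.1724) = 0.4373
  p(2,2)=2/29: -0.0690 × log₂(0.0690) = 0.2661
H(X,Y) = 3.0397 bits


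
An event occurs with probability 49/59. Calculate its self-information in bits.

Information content I(x) = -log₂(p(x))
I = -log₂(49/59) = -log₂(0.8305)
I = 0.2679 bits


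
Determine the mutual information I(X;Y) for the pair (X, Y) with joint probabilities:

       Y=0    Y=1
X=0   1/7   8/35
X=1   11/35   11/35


H(X) = 0.9518, H(Y) = 0.9947, H(X,Y) = 1.9374
I(X;Y) = H(X) + H(Y) - H(X,Y) = 0.0091 bits


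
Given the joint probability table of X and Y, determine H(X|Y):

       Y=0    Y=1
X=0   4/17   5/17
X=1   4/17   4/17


H(X|Y) = Σ_y p(y) H(X|Y=y)
  p(Y=0) = 8/17, H(X|Y=0) = 1.0000
  p(Y=1) = 9/17, H(X|Y=1) = 0.9911
H(X|Y) = 0.4706×1.0000 + 0.5294×0.9911 = 0.9953 bits


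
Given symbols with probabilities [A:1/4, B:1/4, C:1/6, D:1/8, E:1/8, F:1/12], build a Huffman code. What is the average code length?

Huffman tree construction:
Combine smallest probabilities repeatedly
Resulting codes:
  A: 01 (length 2)
  B: 10 (length 2)
  C: 111 (length 3)
  D: 001 (length 3)
  E: 110 (length 3)
  F: 000 (length 3)
Average length = Σ p(s) × length(s) = 2.5000 bits


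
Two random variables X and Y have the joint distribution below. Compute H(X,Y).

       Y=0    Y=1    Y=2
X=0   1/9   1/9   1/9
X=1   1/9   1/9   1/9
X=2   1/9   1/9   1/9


H(X,Y) = -Σ p(x,y) log₂ p(x,y)
  p(0,0)=1/9: -0.1111 × log₂(0.1111) = 0.3522
  p(0,1)=1/9: -0.1111 × log₂(0.1111) = 0.3522
  p(0,2)=1/9: -0.1111 × log₂(0.1111) = 0.3522
  p(1,0)=1/9: -0.1111 × log₂(0.1111) = 0.3522
  p(1,1)=1/9: -0.1111 × log₂(0.1111) = 0.3522
  p(1,2)=1/9: -0.1111 × log₂(0.1111) = 0.3522
  p(2,0)=1/9: -0.1111 × log₂(0.1111) = 0.3522
  p(2,1)=1/9: -0.1111 × log₂(0.1111) = 0.3522
  p(2,2)=1/9: -0.1111 × log₂(0.1111) = 0.3522
H(X,Y) = 3.1699 bits


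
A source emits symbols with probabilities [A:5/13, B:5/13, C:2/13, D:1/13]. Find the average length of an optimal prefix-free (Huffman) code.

Huffman tree construction:
Combine smallest probabilities repeatedly
Resulting codes:
  A: 11 (length 2)
  B: 0 (length 1)
  C: 101 (length 3)
  D: 100 (length 3)
Average length = Σ p(s) × length(s) = 1.8462 bits


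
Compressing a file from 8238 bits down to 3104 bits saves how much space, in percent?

Space savings = (1 - Compressed/Original) × 100%
= (1 - 3104/8238) × 100%
= 62.32%


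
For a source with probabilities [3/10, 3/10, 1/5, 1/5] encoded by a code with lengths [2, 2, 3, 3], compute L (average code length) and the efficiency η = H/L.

Average length L = Σ p_i × l_i = 2.4000 bits
Entropy H = 1.9710 bits
Efficiency η = H/L × 100% = 82.12%


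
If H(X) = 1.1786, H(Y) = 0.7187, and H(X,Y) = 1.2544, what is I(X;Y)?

I(X;Y) = H(X) + H(Y) - H(X,Y)
I(X;Y) = 1.1786 + 0.7187 - 1.2544 = 0.6429 bits


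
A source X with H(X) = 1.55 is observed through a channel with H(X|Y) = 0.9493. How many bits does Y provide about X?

I(X;Y) = H(X) - H(X|Y)
I(X;Y) = 1.55 - 0.9493 = 0.6007 bits


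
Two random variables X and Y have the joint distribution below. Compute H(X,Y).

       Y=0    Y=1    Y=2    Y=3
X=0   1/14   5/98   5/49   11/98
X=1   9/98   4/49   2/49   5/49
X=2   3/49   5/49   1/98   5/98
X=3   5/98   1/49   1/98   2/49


H(X,Y) = -Σ p(x,y) log₂ p(x,y)
  p(0,0)=1/14: -0.0714 × log₂(0.0714) = 0.2720
  p(0,1)=5/98: -0.0510 × log₂(0.0510) = 0.2190
  p(0,2)=5/49: -0.1020 × log₂(0.1020) = 0.3360
  p(0,3)=11/98: -0.1122 × log₂(0.1122) = 0.3542
  p(1,0)=9/98: -0.0918 × log₂(0.0918) = 0.3164
  p(1,1)=4/49: -0.0816 × log₂(0.0816) = 0.2951
  p(1,2)=2/49: -0.0408 × log₂(0.0408) = 0.1884
  p(1,3)=5/49: -0.1020 × log₂(0.1020) = 0.3360
  p(2,0)=3/49: -0.0612 × log₂(0.0612) = 0.2467
  p(2,1)=5/49: -0.1020 × log₂(0.1020) = 0.3360
  p(2,2)=1/98: -0.0102 × log₂(0.0102) = 0.0675
  p(2,3)=5/98: -0.0510 × log₂(0.0510) = 0.2190
  p(3,0)=5/98: -0.0510 × log₂(0.0510) = 0.2190
  p(3,1)=1/49: -0.0204 × log₂(0.0204) = 0.1146
  p(3,2)=1/98: -0.0102 × log₂(0.0102) = 0.0675
  p(3,3)=2/49: -0.0408 × log₂(0.0408) = 0.1884
H(X,Y) = 3.7756 bits


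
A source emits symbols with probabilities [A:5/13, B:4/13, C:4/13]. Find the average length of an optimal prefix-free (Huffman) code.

Huffman tree construction:
Combine smallest probabilities repeatedly
Resulting codes:
  A: 0 (length 1)
  B: 10 (length 2)
  C: 11 (length 2)
Average length = Σ p(s) × length(s) = 1.6154 bits


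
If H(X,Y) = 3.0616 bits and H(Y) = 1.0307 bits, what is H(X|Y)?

Chain rule: H(X,Y) = H(X|Y) + H(Y)
H(X|Y) = H(X,Y) - H(Y) = 3.0616 - 1.0307 = 2.0309 bits


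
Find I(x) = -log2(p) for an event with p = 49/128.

Information content I(x) = -log₂(p(x))
I = -log₂(49/128) = -log₂(0.3828)
I = 1.3853 bits


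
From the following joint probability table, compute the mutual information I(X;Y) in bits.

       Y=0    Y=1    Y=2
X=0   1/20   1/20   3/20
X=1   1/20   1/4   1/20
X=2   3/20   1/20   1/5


H(X) = 1.5589, H(Y) = 1.5589, H(X,Y) = 2.8660
I(X;Y) = H(X) + H(Y) - H(X,Y) = 0.2518 bits


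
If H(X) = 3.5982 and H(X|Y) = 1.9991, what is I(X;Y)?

I(X;Y) = H(X) - H(X|Y)
I(X;Y) = 3.5982 - 1.9991 = 1.5991 bits


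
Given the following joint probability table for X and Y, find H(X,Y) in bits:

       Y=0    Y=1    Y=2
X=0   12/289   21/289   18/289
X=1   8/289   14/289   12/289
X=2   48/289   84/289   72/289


H(X,Y) = -Σ p(x,y) log₂ p(x,y)
  p(0,0)=12/289: -0.0415 × log₂(0.0415) = 0.1906
  p(0,1)=21/289: -0.0727 × log₂(0.0727) = 0.2749
  p(0,2)=18/289: -0.0623 × log₂(0.0623) = 0.2494
  p(1,0)=8/289: -0.0277 × log₂(0.0277) = 0.1433
  p(1,1)=14/289: -0.0484 × log₂(0.0484) = 0.2116
  p(1,2)=12/289: -0.0415 × log₂(0.0415) = 0.1906
  p(2,0)=48/289: -0.1661 × log₂(0.1661) = 0.4302
  p(2,1)=84/289: -0.2907 × log₂(0.2907) = 0.5181
  p(2,2)=72/289: -0.2491 × log₂(0.2491) = 0.4995
H(X,Y) = 2.7081 bits


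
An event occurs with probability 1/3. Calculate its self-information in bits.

Information content I(x) = -log₂(p(x))
I = -log₂(1/3) = -log₂(0.3333)
I = 1.5850 bits


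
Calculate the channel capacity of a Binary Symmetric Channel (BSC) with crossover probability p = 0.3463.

For BSC with error probability p:
C = 1 - H(p) where H(p) is binary entropy
H(0.3463) = -0.3463 × log₂(0.3463) - 0.6537 × log₂(0.6537)
H(p) = 0.9307
C = 1 - 0.9307 = 0.0693 bits/use


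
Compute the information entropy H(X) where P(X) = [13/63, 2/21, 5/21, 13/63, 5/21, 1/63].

H(X) = -Σ p(x) log₂ p(x)
  -13/63 × log₂(13/63) = 0.4698
  -2/21 × log₂(2/21) = 0.3231
  -5/21 × log₂(5/21) = 0.4929
  -13/63 × log₂(13/63) = 0.4698
  -5/21 × log₂(5/21) = 0.4929
  -1/63 × log₂(1/63) = 0.0949
H(X) = 2.3435 bits


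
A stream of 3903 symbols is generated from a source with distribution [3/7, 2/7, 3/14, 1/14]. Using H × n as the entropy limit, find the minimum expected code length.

Entropy H = 1.7885 bits/symbol
Minimum bits = H × n = 1.7885 × 3903
= 6980.32 bits


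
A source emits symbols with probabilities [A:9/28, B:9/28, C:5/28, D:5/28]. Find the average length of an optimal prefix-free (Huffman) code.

Huffman tree construction:
Combine smallest probabilities repeatedly
Resulting codes:
  A: 10 (length 2)
  B: 11 (length 2)
  C: 00 (length 2)
  D: 01 (length 2)
Average length = Σ p(s) × length(s) = 2.0000 bits


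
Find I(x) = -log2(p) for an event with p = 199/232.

Information content I(x) = -log₂(p(x))
I = -log₂(199/232) = -log₂(0.8578)
I = 0.2214 bits


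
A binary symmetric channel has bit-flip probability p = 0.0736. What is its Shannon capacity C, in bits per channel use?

For BSC with error probability p:
C = 1 - H(p) where H(p) is binary entropy
H(0.0736) = -0.0736 × log₂(0.0736) - 0.9264 × log₂(0.9264)
H(p) = 0.3792
C = 1 - 0.3792 = 0.6208 bits/use


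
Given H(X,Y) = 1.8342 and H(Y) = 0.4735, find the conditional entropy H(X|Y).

Chain rule: H(X,Y) = H(X|Y) + H(Y)
H(X|Y) = H(X,Y) - H(Y) = 1.8342 - 0.4735 = 1.3607 bits


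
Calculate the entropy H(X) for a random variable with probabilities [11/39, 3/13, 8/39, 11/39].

H(X) = -Σ p(x) log₂ p(x)
  -11/39 × log₂(11/39) = 0.5150
  -3/13 × log₂(3/13) = 0.4882
  -8/39 × log₂(8/39) = 0.4688
  -11/39 × log₂(11/39) = 0.5150
H(X) = 1.9870 bits


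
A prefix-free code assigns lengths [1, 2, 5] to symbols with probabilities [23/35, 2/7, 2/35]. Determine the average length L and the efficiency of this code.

Average length L = Σ p_i × l_i = 1.5143 bits
Entropy H = 1.1504 bits
Efficiency η = H/L × 100% = 75.97%


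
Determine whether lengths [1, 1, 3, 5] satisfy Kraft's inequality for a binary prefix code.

Kraft inequality: Σ 2^(-l_i) ≤ 1 for prefix-free code
Calculating: 2^(-1) + 2^(-1) + 2^(-3) + 2^(-5)
= 0.5 + 0.5 + 0.125 + 0.03125
= 1.1562
Since 1.1562 > 1, prefix-free code does not exist


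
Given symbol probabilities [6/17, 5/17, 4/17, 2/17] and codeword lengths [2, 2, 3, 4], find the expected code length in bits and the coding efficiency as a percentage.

Average length L = Σ p_i × l_i = 2.4706 bits
Entropy H = 1.9040 bits
Efficiency η = H/L × 100% = 77.07%


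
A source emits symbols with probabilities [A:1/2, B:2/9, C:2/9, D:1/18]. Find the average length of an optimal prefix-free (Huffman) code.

Huffman tree construction:
Combine smallest probabilities repeatedly
Resulting codes:
  A: 0 (length 1)
  B: 111 (length 3)
  C: 10 (length 2)
  D: 110 (length 3)
Average length = Σ p(s) × length(s) = 1.7778 bits


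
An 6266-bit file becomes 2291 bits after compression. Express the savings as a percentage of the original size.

Space savings = (1 - Compressed/Original) × 100%
= (1 - 2291/6266) × 100%
= 63.44%


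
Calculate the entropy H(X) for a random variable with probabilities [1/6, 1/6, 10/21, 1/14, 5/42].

H(X) = -Σ p(x) log₂ p(x)
  -1/6 × log₂(1/6) = 0.4308
  -1/6 × log₂(1/6) = 0.4308
  -10/21 × log₂(10/21) = 0.5097
  -1/14 × log₂(1/14) = 0.2720
  -5/42 × log₂(5/42) = 0.3655
H(X) = 2.0088 bits


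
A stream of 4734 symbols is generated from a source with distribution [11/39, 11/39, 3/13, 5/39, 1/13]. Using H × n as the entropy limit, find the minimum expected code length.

Entropy H = 2.1828 bits/symbol
Minimum bits = H × n = 2.1828 × 4734
= 10333.39 bits


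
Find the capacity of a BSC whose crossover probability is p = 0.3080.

For BSC with error probability p:
C = 1 - H(p) where H(p) is binary entropy
H(0.3080) = -0.3080 × log₂(0.3080) - 0.6920 × log₂(0.6920)
H(p) = 0.8909
C = 1 - 0.8909 = 0.1091 bits/use


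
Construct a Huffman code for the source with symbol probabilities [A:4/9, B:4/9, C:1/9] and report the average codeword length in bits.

Huffman tree construction:
Combine smallest probabilities repeatedly
Resulting codes:
  A: 11 (length 2)
  B: 0 (length 1)
  C: 10 (length 2)
Average length = Σ p(s) × length(s) = 1.5556 bits
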